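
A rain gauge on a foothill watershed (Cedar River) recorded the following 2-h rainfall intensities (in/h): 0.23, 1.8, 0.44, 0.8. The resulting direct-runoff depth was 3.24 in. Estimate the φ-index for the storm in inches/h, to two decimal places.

φ ≈ 0.49 in/h

Only the 2 blocks with intensity above φ contribute runoff: 1.8, 0.8 in/h.
Σ(I−φ)·Δt = d  ⇒  (1.8+0.8 − 2φ)·2 = 3.24
φ = (2.600 − 3.24/2) / 2 = 0.49 in/h.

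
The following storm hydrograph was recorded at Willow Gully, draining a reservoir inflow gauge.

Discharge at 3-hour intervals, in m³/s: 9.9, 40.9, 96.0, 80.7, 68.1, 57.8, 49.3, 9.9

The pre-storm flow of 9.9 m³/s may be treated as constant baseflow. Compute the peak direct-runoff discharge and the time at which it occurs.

Q_p = 86.1 m³/s at t = 6 h

Subtracting baseflow gives direct-runoff ordinates: 0.0, 31.0, 86.1, 70.8, 58.2, 47.9, 39.4, 0.0 m³/s.
The maximum is 86.1 m³/s, occurring at the reading for t = 6 h.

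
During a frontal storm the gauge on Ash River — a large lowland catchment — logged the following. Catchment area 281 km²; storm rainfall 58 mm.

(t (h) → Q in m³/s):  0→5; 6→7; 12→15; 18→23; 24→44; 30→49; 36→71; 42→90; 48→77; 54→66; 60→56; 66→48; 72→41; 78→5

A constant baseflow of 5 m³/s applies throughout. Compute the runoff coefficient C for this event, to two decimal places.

ΣQ_DR = 527.0 m³/s; V = ΣQ_DR·Δt = 1.138 × 10^7 m³.
Runoff depth d = V / A = 40.51 mm.
C = d / P = 40.51 / 58 = 0.70.

C ≈ 0.70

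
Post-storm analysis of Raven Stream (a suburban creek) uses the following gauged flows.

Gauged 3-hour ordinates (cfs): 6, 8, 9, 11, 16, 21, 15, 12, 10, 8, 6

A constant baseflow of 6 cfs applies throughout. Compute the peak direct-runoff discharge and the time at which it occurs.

Q_p = 15.0 cfs at t = 15 h

Subtracting baseflow gives direct-runoff ordinates: 0.0, 2.0, 3.0, 5.0, 10.0, 15.0, 9.0, 6.0, 4.0, 2.0, 0.0 cfs.
The maximum is 15.0 cfs, occurring at the reading for t = 15 h.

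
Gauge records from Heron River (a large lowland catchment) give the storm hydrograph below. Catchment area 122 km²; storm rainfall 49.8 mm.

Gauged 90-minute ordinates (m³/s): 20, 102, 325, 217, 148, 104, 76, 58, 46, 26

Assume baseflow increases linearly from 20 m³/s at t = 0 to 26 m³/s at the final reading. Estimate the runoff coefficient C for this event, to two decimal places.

ΣQ_DR = 892.0 m³/s; V = ΣQ_DR·Δt = 4.817 × 10^6 m³.
Runoff depth d = V / A = 39.48 mm.
C = d / P = 39.48 / 49.8 = 0.79.

C ≈ 0.79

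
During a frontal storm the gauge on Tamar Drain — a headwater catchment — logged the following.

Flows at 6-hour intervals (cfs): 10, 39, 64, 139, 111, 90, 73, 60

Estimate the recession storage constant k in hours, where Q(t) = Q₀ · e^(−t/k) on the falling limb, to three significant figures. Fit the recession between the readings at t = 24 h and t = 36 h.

k ≈ 28.6 h

On the falling limb, Q drops from 111 to 73 cfs between t = 24 h and t = 36 h (Δt = 12 h).
k = −Δt / ln(Q₂/Q₁) = −12 / ln(73/111) = 28.6 h.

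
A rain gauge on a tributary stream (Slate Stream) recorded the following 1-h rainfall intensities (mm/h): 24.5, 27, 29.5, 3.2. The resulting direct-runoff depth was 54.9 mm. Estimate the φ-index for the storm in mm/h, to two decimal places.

φ ≈ 8.70 mm/h

Only the 3 blocks with intensity above φ contribute runoff: 24.5, 27, 29.5 mm/h.
Σ(I−φ)·Δt = d  ⇒  (24.5+27+29.5 − 3φ)·1 = 54.9
φ = (81.00 − 54.9/1) / 3 = 8.70 mm/h.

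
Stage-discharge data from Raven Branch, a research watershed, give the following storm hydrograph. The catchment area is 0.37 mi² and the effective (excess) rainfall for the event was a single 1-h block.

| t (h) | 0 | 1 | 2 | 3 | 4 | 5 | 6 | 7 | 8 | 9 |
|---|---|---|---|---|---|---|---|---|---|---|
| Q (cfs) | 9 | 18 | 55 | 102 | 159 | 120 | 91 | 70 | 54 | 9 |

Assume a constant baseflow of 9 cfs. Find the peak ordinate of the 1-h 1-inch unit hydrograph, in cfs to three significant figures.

U_p ≈ 60.0 cfs

Direct runoff: 0.0, 9.0, 46.0, 93.0, 150.0, 111.0, 82.0, 61.0, 45.0, 0.0 cfs; ΣQ_DR = 597.0 cfs, peak = 150.0 cfs.
Runoff depth d = ΣQ_DR·Δt / A = 597.0 × 3600 / (0.37 mi²) = 2.500 in.
The 1-inch UH is the DRH scaled by (1 in)/d, so U_p = 150.0 × 1/2.500 = 60.0 cfs.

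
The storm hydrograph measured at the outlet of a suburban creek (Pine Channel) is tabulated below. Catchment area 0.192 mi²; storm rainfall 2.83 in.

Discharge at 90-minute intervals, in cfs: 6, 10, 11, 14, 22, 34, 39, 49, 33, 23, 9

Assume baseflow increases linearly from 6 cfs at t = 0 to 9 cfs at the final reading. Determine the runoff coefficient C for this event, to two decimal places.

C ≈ 0.72

ΣQ_DR = 167.5 cfs; V = ΣQ_DR·Δt = 9.045 × 10^5 ft³.
Runoff depth d = V / A = 2.028 in.
C = d / P = 2.028 / 2.83 = 0.72.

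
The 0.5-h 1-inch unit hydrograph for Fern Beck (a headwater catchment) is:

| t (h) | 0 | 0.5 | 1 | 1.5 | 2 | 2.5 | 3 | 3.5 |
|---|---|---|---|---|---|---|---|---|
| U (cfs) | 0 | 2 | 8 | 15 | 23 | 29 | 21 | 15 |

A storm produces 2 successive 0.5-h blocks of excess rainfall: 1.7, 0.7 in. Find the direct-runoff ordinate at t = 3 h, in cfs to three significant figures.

By discrete convolution, Q_j = Σ (P_i / 1 in) · U_{j−i}.
At t = 3 h (j=6): Q = (1.7/1)·21 + (0.7/1)·29 = 56.0 cfs.

Q ≈ 56.0 cfs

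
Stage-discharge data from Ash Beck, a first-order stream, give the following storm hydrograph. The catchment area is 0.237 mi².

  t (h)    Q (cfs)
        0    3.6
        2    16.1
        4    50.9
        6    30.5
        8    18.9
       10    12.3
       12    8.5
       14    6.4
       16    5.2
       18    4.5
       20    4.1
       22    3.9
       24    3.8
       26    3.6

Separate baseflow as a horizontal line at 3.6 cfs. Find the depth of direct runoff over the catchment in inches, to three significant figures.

d ≈ 1.59 in

Direct runoff: 0.0, 12.5, 47.3, 26.9, 15.3, 8.7, 4.9, 2.8, 1.6, 0.9, 0.5, 0.3, 0.2, 0.0 cfs; ΣQ_DR = 121.9 cfs.
V = ΣQ_DR · Δt = 121.9 × 7200 s = 8.777 × 10^5 ft³.
Over A = 0.237 mi², depth = V / A = 1.59 in.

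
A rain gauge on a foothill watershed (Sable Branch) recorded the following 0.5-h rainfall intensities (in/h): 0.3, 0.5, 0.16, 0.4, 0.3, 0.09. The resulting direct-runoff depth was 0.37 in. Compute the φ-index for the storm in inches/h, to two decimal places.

φ ≈ 0.19 in/h

Only the 4 blocks with intensity above φ contribute runoff: 0.3, 0.5, 0.4, 0.3 in/h.
Σ(I−φ)·Δt = d  ⇒  (0.3+0.5+0.4+0.3 − 4φ)·0.5 = 0.37
φ = (1.500 − 0.37/0.5) / 4 = 0.19 in/h.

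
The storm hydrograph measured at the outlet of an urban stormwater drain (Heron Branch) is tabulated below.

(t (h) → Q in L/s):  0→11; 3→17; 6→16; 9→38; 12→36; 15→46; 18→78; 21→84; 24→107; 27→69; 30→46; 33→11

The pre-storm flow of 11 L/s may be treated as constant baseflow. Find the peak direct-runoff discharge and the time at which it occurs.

Q_p = 96.0 L/s at t = 24 h

Subtracting baseflow gives direct-runoff ordinates: 0.0, 6.0, 5.0, 27.0, 25.0, 35.0, 67.0, 73.0, 96.0, 58.0, 35.0, 0.0 L/s.
The maximum is 96.0 L/s, occurring at the reading for t = 24 h.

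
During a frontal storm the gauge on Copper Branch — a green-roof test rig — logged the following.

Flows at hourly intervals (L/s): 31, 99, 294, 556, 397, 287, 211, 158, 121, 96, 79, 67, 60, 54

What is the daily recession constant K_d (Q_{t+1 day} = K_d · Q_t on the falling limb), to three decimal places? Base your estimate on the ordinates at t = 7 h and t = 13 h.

Between t = 7 h and t = 13 h the flow falls from 158 to 54 L/s over 6×1 h = 6 h.
Per-interval ratio K = (54/158)^(1/6) = 0.8362; K_d = K^(24/1) = 0.014.

K_d ≈ 0.014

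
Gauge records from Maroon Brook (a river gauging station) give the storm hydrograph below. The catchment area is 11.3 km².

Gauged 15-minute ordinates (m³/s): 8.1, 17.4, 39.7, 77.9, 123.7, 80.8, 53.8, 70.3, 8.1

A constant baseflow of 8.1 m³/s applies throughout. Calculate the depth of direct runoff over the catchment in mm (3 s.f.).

Direct runoff: 0.0, 9.3, 31.6, 69.8, 115.6, 72.7, 45.7, 62.2, 0.0 m³/s; ΣQ_DR = 406.9 m³/s.
V = ΣQ_DR · Δt = 406.9 × 900 s = 3.662 × 10^5 m³.
Over A = 11.3 km², depth = V / A = 32.4 mm.

d ≈ 32.4 mm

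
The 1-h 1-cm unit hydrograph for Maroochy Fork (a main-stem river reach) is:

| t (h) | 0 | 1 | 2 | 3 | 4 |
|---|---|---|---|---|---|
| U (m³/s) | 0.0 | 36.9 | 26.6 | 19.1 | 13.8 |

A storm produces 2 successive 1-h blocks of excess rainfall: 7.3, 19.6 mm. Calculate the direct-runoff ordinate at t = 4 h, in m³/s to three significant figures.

By discrete convolution, Q_j = Σ (P_i / 10 mm) · U_{j−i}.
At t = 4 h (j=4): Q = (7.3/10)·13.8 + (19.6/10)·19.1 = 47.5 m³/s.

Q ≈ 47.5 m³/s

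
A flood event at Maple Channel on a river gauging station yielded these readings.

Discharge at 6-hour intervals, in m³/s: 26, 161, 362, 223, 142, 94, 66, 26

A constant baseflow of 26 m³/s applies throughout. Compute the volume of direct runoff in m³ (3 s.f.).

V ≈ 1.93 × 10^7 m³

Direct-runoff ordinates (Q − Q_b): 0.0, 135.0, 336.0, 197.0, 116.0, 68.0, 40.0, 0.0 m³/s.
ΣQ_DR = 892.0 m³/s.
With Δt = 6 h = 21600 s, V = ΣQ_DR · Δt = 892.0 × 21600 = 1.93 × 10^7 m³.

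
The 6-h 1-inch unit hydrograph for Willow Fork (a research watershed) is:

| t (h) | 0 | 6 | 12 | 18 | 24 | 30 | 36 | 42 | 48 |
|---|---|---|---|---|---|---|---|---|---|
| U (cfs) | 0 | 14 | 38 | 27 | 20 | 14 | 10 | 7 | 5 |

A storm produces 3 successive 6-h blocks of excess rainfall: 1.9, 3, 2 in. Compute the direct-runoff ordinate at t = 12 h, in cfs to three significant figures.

By discrete convolution, Q_j = Σ (P_i / 1 in) · U_{j−i}.
At t = 12 h (j=2): Q = (1.9/1)·38 + (3/1)·14 + (2/1)·0 = 114 cfs.

Q ≈ 114 cfs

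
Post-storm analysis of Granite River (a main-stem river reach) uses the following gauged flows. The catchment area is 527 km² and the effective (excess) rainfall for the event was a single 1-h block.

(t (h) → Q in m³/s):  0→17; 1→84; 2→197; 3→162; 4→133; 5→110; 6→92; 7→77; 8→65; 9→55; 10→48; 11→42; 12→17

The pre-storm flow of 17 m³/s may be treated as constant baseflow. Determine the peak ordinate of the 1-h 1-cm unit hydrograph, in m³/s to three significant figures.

U_p ≈ 300 m³/s

Direct runoff: 0.0, 67.0, 180.0, 145.0, 116.0, 93.0, 75.0, 60.0, 48.0, 38.0, 31.0, 25.0, 0.0 m³/s; ΣQ_DR = 878.0 m³/s, peak = 180.0 m³/s.
Runoff depth d = ΣQ_DR·Δt / A = 878.0 × 3600 / (527 km²) = 5.998 mm.
The 1-cm UH is the DRH scaled by (10 mm)/d, so U_p = 180.0 × 10/5.998 = 300 m³/s.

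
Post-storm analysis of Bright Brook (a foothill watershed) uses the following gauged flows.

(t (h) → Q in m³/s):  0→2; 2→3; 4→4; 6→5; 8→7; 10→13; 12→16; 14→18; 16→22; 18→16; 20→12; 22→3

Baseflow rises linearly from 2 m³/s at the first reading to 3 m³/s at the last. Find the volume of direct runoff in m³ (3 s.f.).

V ≈ 6.55 × 10^5 m³

Direct-runoff ordinates (Q − Q_b): 0.00, 0.91, 1.82, 2.73, 4.64, 10.55, 13.45, 15.36, 19.27, 13.18, 9.09, 0.00 m³/s.
ΣQ_DR = 91.00 m³/s.
With Δt = 2 h = 7200 s, V = ΣQ_DR · Δt = 91.00 × 7200 = 6.55 × 10^5 m³.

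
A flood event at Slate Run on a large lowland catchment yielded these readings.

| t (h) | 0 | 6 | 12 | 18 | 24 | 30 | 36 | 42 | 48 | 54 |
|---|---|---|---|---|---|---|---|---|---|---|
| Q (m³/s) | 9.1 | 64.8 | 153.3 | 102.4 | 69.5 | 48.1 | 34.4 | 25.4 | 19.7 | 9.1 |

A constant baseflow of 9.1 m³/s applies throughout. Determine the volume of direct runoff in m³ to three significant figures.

V ≈ 9.61 × 10^6 m³

Direct-runoff ordinates (Q − Q_b): 0.0, 55.7, 144.2, 93.3, 60.4, 39.0, 25.3, 16.3, 10.6, 0.0 m³/s.
ΣQ_DR = 444.8 m³/s.
With Δt = 6 h = 21600 s, V = ΣQ_DR · Δt = 444.8 × 21600 = 9.61 × 10^6 m³.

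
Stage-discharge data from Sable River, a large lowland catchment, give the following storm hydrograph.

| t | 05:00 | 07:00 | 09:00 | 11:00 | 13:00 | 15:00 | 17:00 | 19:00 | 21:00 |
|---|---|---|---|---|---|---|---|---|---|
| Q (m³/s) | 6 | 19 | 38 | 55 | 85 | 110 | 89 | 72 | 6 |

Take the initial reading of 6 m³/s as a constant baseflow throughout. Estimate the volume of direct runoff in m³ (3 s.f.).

Direct-runoff ordinates (Q − Q_b): 0.0, 13.0, 32.0, 49.0, 79.0, 104.0, 83.0, 66.0, 0.0 m³/s.
ΣQ_DR = 426.0 m³/s.
With Δt = 2 h = 7200 s, V = ΣQ_DR · Δt = 426.0 × 7200 = 3.07 × 10^6 m³.

V ≈ 3.07 × 10^6 m³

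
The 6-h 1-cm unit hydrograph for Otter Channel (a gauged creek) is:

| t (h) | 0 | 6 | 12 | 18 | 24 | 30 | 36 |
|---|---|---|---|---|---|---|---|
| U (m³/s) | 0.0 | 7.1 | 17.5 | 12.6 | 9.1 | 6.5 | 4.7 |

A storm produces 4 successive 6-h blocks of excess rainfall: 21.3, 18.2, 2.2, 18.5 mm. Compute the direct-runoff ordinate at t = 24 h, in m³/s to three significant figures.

By discrete convolution, Q_j = Σ (P_i / 10 mm) · U_{j−i}.
At t = 24 h (j=4): Q = (21.3/10)·9.1 + (18.2/10)·12.6 + (2.2/10)·17.5 + (18.5/10)·7.1 = 59.3 m³/s.

Q ≈ 59.3 m³/s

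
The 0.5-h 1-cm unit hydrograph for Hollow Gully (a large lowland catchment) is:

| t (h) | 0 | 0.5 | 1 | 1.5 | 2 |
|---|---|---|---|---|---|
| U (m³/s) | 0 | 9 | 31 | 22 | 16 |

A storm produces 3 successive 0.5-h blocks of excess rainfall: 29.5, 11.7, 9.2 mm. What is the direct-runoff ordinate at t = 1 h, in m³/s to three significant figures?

By discrete convolution, Q_j = Σ (P_i / 10 mm) · U_{j−i}.
At t = 1 h (j=2): Q = (29.5/10)·31 + (11.7/10)·9 + (9.2/10)·0 = 102 m³/s.

Q ≈ 102 m³/s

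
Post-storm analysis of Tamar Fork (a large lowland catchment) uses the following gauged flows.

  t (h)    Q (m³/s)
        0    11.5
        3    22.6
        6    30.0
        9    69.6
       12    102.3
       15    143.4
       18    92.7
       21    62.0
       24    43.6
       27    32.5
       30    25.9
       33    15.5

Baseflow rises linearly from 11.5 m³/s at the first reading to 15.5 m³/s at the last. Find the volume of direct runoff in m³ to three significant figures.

Direct-runoff ordinates (Q − Q_b): 0.00, 10.74, 17.77, 57.01, 89.35, 130.08, 79.02, 47.95, 29.19, 17.73, 10.76, 0.00 m³/s.
ΣQ_DR = 489.6 m³/s.
With Δt = 3 h = 10800 s, V = ΣQ_DR · Δt = 489.6 × 10800 = 5.29 × 10^6 m³.

V ≈ 5.29 × 10^6 m³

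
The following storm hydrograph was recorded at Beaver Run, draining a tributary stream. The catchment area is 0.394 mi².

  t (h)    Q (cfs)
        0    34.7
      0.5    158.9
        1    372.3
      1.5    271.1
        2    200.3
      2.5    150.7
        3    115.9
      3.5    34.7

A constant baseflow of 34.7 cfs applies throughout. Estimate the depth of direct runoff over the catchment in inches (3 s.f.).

Direct runoff: 0.0, 124.2, 337.6, 236.4, 165.6, 116.0, 81.2, 0.0 cfs; ΣQ_DR = 1061 cfs.
V = ΣQ_DR · Δt = 1061 × 1800 s = 1.910 × 10^6 ft³.
Over A = 0.394 mi², depth = V / A = 2.09 in.

d ≈ 2.09 in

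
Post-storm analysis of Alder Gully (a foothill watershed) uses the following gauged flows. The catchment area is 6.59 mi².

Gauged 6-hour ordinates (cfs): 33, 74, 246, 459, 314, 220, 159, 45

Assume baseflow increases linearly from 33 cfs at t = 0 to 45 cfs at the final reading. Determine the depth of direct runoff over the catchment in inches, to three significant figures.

d ≈ 1.75 in

Direct runoff: 0.00, 39.29, 209.57, 420.86, 274.14, 178.43, 115.71, 0.00 cfs; ΣQ_DR = 1238 cfs.
V = ΣQ_DR · Δt = 1238 × 21600 s = 2.674 × 10^7 ft³.
Over A = 6.59 mi², depth = V / A = 1.75 in.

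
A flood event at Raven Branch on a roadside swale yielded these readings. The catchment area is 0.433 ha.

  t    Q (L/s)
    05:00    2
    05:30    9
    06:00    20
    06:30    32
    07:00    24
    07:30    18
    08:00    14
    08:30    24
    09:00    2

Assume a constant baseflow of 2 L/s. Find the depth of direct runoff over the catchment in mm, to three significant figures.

d ≈ 52.8 mm

Direct runoff: 0.0, 7.0, 18.0, 30.0, 22.0, 16.0, 12.0, 22.0, 0.0 L/s; ΣQ_DR = 127.0 L/s.
V = ΣQ_DR · Δt = 127.0 × 1800 s = 2.286 × 10^5 L.
Over A = 0.433 ha, depth = V / A = 52.8 mm.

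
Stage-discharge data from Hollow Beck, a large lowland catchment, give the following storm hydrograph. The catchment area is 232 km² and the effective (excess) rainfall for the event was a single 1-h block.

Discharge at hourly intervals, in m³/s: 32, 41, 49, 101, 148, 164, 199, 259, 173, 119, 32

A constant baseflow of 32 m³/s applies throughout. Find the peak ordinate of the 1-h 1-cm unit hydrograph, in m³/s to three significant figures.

U_p ≈ 152 m³/s

Direct runoff: 0.0, 9.0, 17.0, 69.0, 116.0, 132.0, 167.0, 227.0, 141.0, 87.0, 0.0 m³/s; ΣQ_DR = 965.0 m³/s, peak = 227.0 m³/s.
Runoff depth d = ΣQ_DR·Δt / A = 965.0 × 3600 / (232 km²) = 14.97 mm.
The 1-cm UH is the DRH scaled by (10 mm)/d, so U_p = 227.0 × 10/14.97 = 152 m³/s.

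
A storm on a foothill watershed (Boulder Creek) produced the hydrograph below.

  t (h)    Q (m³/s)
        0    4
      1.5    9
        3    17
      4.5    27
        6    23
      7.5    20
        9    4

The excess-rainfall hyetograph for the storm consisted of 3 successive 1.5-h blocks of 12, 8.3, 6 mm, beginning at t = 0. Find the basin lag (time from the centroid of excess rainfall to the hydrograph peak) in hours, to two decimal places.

t_L ≈ 2.59 h

Centroid of excess rainfall: t_c = Σ P_i·t̄_i / ΣP_i = 1.9078 h (block centres at 0.75, 2.25, 3.75 h).
Hydrograph peak occurs at t = 4.5 h, so basin lag t_L = 4.5 − 1.9078 = 2.59 h.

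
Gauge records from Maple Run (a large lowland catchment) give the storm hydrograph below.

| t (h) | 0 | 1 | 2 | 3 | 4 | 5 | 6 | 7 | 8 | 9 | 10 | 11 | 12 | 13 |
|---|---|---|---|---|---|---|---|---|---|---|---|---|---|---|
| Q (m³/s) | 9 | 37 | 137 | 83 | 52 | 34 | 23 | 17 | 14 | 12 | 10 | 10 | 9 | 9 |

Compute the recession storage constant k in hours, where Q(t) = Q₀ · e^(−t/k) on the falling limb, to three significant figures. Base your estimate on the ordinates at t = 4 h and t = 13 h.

On the falling limb, Q drops from 52 to 9 m³/s between t = 4 h and t = 13 h (Δt = 9 h).
k = −Δt / ln(Q₂/Q₁) = −9 / ln(9/52) = 5.13 h.

k ≈ 5.13 h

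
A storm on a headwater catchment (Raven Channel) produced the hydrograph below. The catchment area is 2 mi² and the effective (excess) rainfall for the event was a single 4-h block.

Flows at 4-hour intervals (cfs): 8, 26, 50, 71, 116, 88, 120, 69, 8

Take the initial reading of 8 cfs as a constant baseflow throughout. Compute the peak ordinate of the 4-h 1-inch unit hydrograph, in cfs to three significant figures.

Direct runoff: 0.0, 18.0, 42.0, 63.0, 108.0, 80.0, 112.0, 61.0, 0.0 cfs; ΣQ_DR = 484.0 cfs, peak = 112.0 cfs.
Runoff depth d = ΣQ_DR·Δt / A = 484.0 × 14400 / (2 mi²) = 1.500 in.
The 1-inch UH is the DRH scaled by (1 in)/d, so U_p = 112.0 × 1/1.500 = 74.7 cfs.

U_p ≈ 74.7 cfs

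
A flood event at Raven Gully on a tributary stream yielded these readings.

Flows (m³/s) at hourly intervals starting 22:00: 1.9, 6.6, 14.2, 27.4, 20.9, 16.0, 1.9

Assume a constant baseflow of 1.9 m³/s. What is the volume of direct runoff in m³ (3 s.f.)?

V ≈ 2.72 × 10^5 m³

Direct-runoff ordinates (Q − Q_b): 0.0, 4.7, 12.3, 25.5, 19.0, 14.1, 0.0 m³/s.
ΣQ_DR = 75.60 m³/s.
With Δt = 1 h = 3600 s, V = ΣQ_DR · Δt = 75.60 × 3600 = 2.72 × 10^5 m³.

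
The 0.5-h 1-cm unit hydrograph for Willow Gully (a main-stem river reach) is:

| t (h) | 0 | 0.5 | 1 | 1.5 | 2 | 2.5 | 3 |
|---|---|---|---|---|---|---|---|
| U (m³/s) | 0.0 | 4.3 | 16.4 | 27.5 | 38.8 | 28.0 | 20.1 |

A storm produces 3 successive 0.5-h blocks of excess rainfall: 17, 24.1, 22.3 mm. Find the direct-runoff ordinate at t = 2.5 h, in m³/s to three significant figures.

Q ≈ 202 m³/s

By discrete convolution, Q_j = Σ (P_i / 10 mm) · U_{j−i}.
At t = 2.5 h (j=5): Q = (17/10)·28.0 + (24.1/10)·38.8 + (22.3/10)·27.5 = 202 m³/s.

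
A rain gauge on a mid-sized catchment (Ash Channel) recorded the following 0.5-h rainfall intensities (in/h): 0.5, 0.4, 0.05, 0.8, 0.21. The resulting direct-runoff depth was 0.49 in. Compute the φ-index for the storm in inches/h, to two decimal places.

φ ≈ 0.24 in/h

Only the 3 blocks with intensity above φ contribute runoff: 0.5, 0.4, 0.8 in/h.
Σ(I−φ)·Δt = d  ⇒  (0.5+0.4+0.8 − 3φ)·0.5 = 0.49
φ = (1.700 − 0.49/0.5) / 3 = 0.24 in/h.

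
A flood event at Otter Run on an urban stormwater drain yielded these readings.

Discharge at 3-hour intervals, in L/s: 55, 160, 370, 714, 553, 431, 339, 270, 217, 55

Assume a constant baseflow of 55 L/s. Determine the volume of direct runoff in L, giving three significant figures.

V ≈ 2.82 × 10^7 L

Direct-runoff ordinates (Q − Q_b): 0.0, 105.0, 315.0, 659.0, 498.0, 376.0, 284.0, 215.0, 162.0, 0.0 L/s.
ΣQ_DR = 2614 L/s.
With Δt = 3 h = 10800 s, V = ΣQ_DR · Δt = 2614 × 10800 = 2.82 × 10^7 L.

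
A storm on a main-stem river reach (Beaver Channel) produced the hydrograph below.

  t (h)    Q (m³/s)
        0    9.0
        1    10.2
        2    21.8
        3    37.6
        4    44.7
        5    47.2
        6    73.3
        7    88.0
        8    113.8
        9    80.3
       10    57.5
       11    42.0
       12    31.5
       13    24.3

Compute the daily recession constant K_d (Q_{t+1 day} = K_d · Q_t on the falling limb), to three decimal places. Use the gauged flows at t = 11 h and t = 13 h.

K_d ≈ 0.001

Between t = 11 h and t = 13 h the flow falls from 42.0 to 24.3 m³/s over 2×1 h = 2 h.
Per-interval ratio K = (24.3/42.0)^(1/2) = 0.7606; K_d = K^(24/1) = 0.001.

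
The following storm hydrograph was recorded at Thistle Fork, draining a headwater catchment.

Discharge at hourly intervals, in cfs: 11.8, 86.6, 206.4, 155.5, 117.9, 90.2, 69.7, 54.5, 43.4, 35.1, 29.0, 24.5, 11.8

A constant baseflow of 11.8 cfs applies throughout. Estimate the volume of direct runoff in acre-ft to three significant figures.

V ≈ 64.7 acre-ft

Direct-runoff ordinates (Q − Q_b): 0.0, 74.8, 194.6, 143.7, 106.1, 78.4, 57.9, 42.7, 31.6, 23.3, 17.2, 12.7, 0.0 cfs.
ΣQ_DR = 783.0 cfs.
With Δt = 1 h = 3600 s, V = ΣQ_DR · Δt = 783.0 × 3600 = 2.82 × 10^6 ft³ = 64.7 acre-ft.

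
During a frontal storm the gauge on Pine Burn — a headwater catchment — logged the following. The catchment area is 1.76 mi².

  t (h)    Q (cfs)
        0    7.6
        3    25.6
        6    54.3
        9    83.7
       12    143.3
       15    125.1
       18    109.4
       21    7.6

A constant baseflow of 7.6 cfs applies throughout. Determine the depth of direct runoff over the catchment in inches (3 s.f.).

d ≈ 1.31 in

Direct runoff: 0.0, 18.0, 46.7, 76.1, 135.7, 117.5, 101.8, 0.0 cfs; ΣQ_DR = 495.8 cfs.
V = ΣQ_DR · Δt = 495.8 × 10800 s = 5.355 × 10^6 ft³.
Over A = 1.76 mi², depth = V / A = 1.31 in.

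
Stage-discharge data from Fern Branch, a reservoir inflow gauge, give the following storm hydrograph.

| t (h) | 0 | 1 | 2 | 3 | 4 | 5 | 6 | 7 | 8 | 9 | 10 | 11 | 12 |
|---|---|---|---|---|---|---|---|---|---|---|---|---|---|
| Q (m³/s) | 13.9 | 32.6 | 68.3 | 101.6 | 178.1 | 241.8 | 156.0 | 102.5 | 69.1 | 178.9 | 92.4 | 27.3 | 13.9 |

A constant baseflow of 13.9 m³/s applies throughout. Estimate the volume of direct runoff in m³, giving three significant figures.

V ≈ 3.94 × 10^6 m³

Direct-runoff ordinates (Q − Q_b): 0.0, 18.7, 54.4, 87.7, 164.2, 227.9, 142.1, 88.6, 55.2, 165.0, 78.5, 13.4, 0.0 m³/s.
ΣQ_DR = 1096 m³/s.
With Δt = 1 h = 3600 s, V = ΣQ_DR · Δt = 1096 × 3600 = 3.94 × 10^6 m³.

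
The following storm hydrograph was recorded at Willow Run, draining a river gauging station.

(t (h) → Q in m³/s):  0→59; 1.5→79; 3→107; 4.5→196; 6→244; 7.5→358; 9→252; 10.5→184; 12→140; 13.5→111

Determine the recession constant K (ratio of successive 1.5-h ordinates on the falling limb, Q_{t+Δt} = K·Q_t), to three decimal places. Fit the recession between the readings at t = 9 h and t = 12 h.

K ≈ 0.745

Using the recession-limb readings at t = 9 h and t = 12 h: Q falls from 252 to 140 m³/s over 2 intervals.
K = (Q₂/Q₁)^(1/2) = (140/252)^(1/2) = 0.745.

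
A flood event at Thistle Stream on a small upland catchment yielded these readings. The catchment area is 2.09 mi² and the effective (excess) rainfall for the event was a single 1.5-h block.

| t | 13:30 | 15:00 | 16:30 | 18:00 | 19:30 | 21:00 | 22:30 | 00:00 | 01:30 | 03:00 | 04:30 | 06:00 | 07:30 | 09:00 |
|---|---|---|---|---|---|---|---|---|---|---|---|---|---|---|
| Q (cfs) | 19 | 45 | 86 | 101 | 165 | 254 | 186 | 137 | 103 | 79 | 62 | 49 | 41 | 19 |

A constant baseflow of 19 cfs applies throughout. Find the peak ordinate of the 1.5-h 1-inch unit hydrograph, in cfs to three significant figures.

Direct runoff: 0.0, 26.0, 67.0, 82.0, 146.0, 235.0, 167.0, 118.0, 84.0, 60.0, 43.0, 30.0, 22.0, 0.0 cfs; ΣQ_DR = 1080 cfs, peak = 235.0 cfs.
Runoff depth d = ΣQ_DR·Δt / A = 1080 × 5400 / (2.09 mi²) = 1.201 in.
The 1-inch UH is the DRH scaled by (1 in)/d, so U_p = 235.0 × 1/1.201 = 196 cfs.

U_p ≈ 196 cfs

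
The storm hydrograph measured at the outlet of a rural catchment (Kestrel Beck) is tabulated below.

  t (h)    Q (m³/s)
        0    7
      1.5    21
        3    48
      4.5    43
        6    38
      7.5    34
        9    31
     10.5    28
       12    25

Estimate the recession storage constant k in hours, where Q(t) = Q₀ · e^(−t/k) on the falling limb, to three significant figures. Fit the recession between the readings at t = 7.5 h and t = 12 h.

k ≈ 14.6 h

On the falling limb, Q drops from 34 to 25 m³/s between t = 7.5 h and t = 12 h (Δt = 4.5 h).
k = −Δt / ln(Q₂/Q₁) = −4.5 / ln(25/34) = 14.6 h.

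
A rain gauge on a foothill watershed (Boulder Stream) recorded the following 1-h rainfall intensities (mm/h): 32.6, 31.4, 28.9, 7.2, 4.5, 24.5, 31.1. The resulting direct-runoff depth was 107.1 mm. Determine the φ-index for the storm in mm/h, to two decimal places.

φ ≈ 8.28 mm/h

Only the 5 blocks with intensity above φ contribute runoff: 32.6, 31.4, 28.9, 24.5, 31.1 mm/h.
Σ(I−φ)·Δt = d  ⇒  (32.6+31.4+28.9+24.5+31.1 − 5φ)·1 = 107.1
φ = (148.5 − 107.1/1) / 5 = 8.28 mm/h.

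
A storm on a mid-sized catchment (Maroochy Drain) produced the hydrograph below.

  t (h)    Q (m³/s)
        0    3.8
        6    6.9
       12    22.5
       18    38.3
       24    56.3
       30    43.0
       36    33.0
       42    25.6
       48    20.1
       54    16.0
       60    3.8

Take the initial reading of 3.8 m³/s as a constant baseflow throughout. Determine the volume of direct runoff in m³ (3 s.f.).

V ≈ 4.91 × 10^6 m³

Direct-runoff ordinates (Q − Q_b): 0.0, 3.1, 18.7, 34.5, 52.5, 39.2, 29.2, 21.8, 16.3, 12.2, 0.0 m³/s.
ΣQ_DR = 227.5 m³/s.
With Δt = 6 h = 21600 s, V = ΣQ_DR · Δt = 227.5 × 21600 = 4.91 × 10^6 m³.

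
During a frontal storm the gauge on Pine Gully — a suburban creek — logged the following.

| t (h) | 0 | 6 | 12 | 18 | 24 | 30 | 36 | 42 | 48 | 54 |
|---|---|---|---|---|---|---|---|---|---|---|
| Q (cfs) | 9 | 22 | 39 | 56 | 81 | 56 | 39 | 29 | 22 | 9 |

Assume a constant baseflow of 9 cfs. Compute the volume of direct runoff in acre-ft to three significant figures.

Direct-runoff ordinates (Q − Q_b): 0.0, 13.0, 30.0, 47.0, 72.0, 47.0, 30.0, 20.0, 13.0, 0.0 cfs.
ΣQ_DR = 272.0 cfs.
With Δt = 6 h = 21600 s, V = ΣQ_DR · Δt = 272.0 × 21600 = 5.88 × 10^6 ft³ = 135 acre-ft.

V ≈ 135 acre-ft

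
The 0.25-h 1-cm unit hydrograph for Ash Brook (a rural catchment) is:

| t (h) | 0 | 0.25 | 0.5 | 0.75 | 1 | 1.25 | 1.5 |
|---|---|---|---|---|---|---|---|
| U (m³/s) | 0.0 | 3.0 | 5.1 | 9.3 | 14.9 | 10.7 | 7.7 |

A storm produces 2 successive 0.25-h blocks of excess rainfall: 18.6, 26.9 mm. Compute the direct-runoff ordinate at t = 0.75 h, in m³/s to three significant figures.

Q ≈ 31.0 m³/s

By discrete convolution, Q_j = Σ (P_i / 10 mm) · U_{j−i}.
At t = 0.75 h (j=3): Q = (18.6/10)·9.3 + (26.9/10)·5.1 = 31.0 m³/s.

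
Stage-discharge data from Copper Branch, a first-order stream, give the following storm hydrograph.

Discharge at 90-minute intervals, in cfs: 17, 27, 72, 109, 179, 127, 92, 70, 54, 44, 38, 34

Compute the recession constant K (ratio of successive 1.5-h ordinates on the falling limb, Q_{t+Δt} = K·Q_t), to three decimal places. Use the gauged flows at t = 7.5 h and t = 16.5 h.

K ≈ 0.803

Using the recession-limb readings at t = 7.5 h and t = 16.5 h: Q falls from 127 to 34 cfs over 6 intervals.
K = (Q₂/Q₁)^(1/6) = (34/127)^(1/6) = 0.803.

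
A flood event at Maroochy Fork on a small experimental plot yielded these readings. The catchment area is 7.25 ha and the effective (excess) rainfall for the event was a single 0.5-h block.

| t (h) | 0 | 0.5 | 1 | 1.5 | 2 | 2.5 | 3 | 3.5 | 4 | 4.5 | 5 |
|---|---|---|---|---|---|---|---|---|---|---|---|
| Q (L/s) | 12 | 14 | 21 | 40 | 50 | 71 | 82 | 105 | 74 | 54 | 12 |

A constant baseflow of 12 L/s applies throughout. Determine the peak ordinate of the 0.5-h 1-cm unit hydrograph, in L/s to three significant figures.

U_p ≈ 92.9 L/s

Direct runoff: 0.0, 2.0, 9.0, 28.0, 38.0, 59.0, 70.0, 93.0, 62.0, 42.0, 0.0 L/s; ΣQ_DR = 403.0 L/s, peak = 93.0 L/s.
Runoff depth d = ΣQ_DR·Δt / A = 403.0 × 1800 / (7.25 ha) = 10.01 mm.
The 1-cm UH is the DRH scaled by (10 mm)/d, so U_p = 93.0 × 10/10.01 = 92.9 L/s.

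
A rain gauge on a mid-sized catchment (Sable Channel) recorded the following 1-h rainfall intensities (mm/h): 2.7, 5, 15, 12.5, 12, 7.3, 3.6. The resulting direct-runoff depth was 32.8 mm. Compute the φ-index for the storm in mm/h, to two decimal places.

φ ≈ 3.80 mm/h

Only the 5 blocks with intensity above φ contribute runoff: 5, 15, 12.5, 12, 7.3 mm/h.
Σ(I−φ)·Δt = d  ⇒  (5+15+12.5+12+7.3 − 5φ)·1 = 32.8
φ = (51.80 − 32.8/1) / 5 = 3.80 mm/h.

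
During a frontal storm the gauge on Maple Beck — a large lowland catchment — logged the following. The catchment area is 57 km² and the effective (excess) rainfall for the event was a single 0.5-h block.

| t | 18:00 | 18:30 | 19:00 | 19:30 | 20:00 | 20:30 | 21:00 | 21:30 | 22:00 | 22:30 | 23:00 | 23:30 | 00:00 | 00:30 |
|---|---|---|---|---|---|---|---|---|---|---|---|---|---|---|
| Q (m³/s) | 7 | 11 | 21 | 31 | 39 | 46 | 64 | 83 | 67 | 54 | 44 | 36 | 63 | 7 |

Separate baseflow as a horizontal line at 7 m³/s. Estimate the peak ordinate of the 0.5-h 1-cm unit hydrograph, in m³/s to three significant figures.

U_p ≈ 50.7 m³/s

Direct runoff: 0.0, 4.0, 14.0, 24.0, 32.0, 39.0, 57.0, 76.0, 60.0, 47.0, 37.0, 29.0, 56.0, 0.0 m³/s; ΣQ_DR = 475.0 m³/s, peak = 76.0 m³/s.
Runoff depth d = ΣQ_DR·Δt / A = 475.0 × 1800 / (57 km²) = 15.00 mm.
The 1-cm UH is the DRH scaled by (10 mm)/d, so U_p = 76.0 × 10/15.00 = 50.7 m³/s.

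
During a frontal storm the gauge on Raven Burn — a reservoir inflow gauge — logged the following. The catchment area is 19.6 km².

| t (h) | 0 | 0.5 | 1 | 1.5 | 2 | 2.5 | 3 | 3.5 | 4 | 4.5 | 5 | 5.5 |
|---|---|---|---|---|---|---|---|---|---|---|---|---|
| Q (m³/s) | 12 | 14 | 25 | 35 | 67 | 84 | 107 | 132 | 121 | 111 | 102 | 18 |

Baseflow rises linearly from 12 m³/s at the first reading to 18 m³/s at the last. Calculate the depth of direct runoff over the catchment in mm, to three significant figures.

d ≈ 59.5 mm

Direct runoff: 0.00, 1.45, 11.91, 21.36, 52.82, 69.27, 91.73, 116.18, 104.64, 94.09, 84.55, 0.00 m³/s; ΣQ_DR = 648.0 m³/s.
V = ΣQ_DR · Δt = 648.0 × 1800 s = 1.166 × 10^6 m³.
Over A = 19.6 km², depth = V / A = 59.5 mm.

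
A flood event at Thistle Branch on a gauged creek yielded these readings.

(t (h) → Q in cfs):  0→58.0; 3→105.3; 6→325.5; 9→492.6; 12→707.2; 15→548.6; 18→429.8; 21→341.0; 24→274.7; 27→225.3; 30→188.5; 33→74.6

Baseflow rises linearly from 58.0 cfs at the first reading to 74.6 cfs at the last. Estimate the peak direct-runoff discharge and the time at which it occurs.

Subtracting baseflow gives direct-runoff ordinates: 0.00, 45.79, 264.48, 430.07, 643.16, 483.05, 362.75, 272.44, 204.63, 153.72, 115.41, 0.00 cfs.
The maximum is 643.16 cfs, occurring at the reading for t = 12 h.

Q_p = 643.16 cfs at t = 12 h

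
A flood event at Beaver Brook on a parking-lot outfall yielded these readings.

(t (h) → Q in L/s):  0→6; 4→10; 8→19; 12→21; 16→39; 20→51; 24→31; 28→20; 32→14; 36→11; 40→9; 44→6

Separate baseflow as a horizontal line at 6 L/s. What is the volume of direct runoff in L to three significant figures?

Direct-runoff ordinates (Q − Q_b): 0.0, 4.0, 13.0, 15.0, 33.0, 45.0, 25.0, 14.0, 8.0, 5.0, 3.0, 0.0 L/s.
ΣQ_DR = 165.0 L/s.
With Δt = 4 h = 14400 s, V = ΣQ_DR · Δt = 165.0 × 14400 = 2.38 × 10^6 L.

V ≈ 2.38 × 10^6 L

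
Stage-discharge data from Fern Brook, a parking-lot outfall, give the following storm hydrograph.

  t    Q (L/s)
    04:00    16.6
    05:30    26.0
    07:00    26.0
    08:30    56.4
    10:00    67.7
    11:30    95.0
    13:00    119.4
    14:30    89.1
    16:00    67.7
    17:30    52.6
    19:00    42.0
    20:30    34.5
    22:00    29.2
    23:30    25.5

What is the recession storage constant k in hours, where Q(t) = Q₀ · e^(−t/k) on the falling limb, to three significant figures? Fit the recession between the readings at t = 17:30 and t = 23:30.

k ≈ 8.29 h

On the falling limb, Q drops from 52.6 to 25.5 L/s between t = 17:30 and t = 23:30 (Δt = 6 h).
k = −Δt / ln(Q₂/Q₁) = −6 / ln(25.5/52.6) = 8.29 h.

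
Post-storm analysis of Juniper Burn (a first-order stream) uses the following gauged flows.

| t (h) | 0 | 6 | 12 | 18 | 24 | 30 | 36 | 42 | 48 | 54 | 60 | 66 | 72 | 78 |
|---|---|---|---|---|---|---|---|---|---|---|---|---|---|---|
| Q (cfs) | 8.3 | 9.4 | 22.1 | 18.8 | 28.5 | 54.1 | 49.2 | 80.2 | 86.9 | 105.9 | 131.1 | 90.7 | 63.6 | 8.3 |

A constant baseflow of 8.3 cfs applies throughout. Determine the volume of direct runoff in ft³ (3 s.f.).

V ≈ 1.38 × 10^7 ft³

Direct-runoff ordinates (Q − Q_b): 0.0, 1.1, 13.8, 10.5, 20.2, 45.8, 40.9, 71.9, 78.6, 97.6, 122.8, 82.4, 55.3, 0.0 cfs.
ΣQ_DR = 640.9 cfs.
With Δt = 6 h = 21600 s, V = ΣQ_DR · Δt = 640.9 × 21600 = 1.38 × 10^7 ft³.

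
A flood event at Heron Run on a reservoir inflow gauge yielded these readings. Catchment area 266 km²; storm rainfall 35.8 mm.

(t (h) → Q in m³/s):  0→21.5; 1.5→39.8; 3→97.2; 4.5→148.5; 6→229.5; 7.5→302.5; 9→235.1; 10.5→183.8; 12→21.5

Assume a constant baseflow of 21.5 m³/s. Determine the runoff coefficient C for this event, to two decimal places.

C ≈ 0.62

ΣQ_DR = 1086 m³/s; V = ΣQ_DR·Δt = 5.864 × 10^6 m³.
Runoff depth d = V / A = 22.04 mm.
C = d / P = 22.04 / 35.8 = 0.62.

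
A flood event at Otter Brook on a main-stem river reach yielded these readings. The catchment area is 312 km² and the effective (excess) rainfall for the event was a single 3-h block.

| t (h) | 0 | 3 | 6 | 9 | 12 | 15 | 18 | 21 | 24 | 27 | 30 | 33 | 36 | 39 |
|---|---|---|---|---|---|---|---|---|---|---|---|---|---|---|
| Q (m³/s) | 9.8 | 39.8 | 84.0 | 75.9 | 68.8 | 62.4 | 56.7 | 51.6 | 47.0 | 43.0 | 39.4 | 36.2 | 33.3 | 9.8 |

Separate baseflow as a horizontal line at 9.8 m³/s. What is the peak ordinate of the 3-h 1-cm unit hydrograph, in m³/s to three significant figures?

Direct runoff: 0.0, 30.0, 74.2, 66.1, 59.0, 52.6, 46.9, 41.8, 37.2, 33.2, 29.6, 26.4, 23.5, 0.0 m³/s; ΣQ_DR = 520.5 m³/s, peak = 74.2 m³/s.
Runoff depth d = ΣQ_DR·Δt / A = 520.5 × 10800 / (312 km²) = 18.02 mm.
The 1-cm UH is the DRH scaled by (10 mm)/d, so U_p = 74.2 × 10/18.02 = 41.2 m³/s.

U_p ≈ 41.2 m³/s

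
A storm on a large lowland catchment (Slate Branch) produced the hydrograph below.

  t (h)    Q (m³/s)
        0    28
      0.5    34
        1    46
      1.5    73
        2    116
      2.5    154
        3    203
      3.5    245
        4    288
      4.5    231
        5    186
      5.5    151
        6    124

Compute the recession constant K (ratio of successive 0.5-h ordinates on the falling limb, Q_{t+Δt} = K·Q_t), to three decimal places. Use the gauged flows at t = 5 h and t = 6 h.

K ≈ 0.816

Using the recession-limb readings at t = 5 h and t = 6 h: Q falls from 186 to 124 m³/s over 2 intervals.
K = (Q₂/Q₁)^(1/2) = (124/186)^(1/2) = 0.816.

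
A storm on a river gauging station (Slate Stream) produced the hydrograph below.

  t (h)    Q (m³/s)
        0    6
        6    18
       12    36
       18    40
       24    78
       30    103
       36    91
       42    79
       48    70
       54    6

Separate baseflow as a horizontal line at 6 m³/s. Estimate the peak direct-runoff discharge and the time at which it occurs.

Q_p = 97.0 m³/s at t = 30 h

Subtracting baseflow gives direct-runoff ordinates: 0.0, 12.0, 30.0, 34.0, 72.0, 97.0, 85.0, 73.0, 64.0, 0.0 m³/s.
The maximum is 97.0 m³/s, occurring at the reading for t = 30 h.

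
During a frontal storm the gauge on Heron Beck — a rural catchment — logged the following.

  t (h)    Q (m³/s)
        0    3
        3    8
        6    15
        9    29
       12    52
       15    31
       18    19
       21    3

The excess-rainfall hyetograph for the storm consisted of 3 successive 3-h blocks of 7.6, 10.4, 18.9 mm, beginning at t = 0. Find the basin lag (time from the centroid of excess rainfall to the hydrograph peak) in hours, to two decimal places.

t_L ≈ 6.58 h

Centroid of excess rainfall: t_c = Σ P_i·t̄_i / ΣP_i = 5.4187 h (block centres at 1.5, 4.5, 7.5 h).
Hydrograph peak occurs at t = 12 h, so basin lag t_L = 12 − 5.4187 = 6.58 h.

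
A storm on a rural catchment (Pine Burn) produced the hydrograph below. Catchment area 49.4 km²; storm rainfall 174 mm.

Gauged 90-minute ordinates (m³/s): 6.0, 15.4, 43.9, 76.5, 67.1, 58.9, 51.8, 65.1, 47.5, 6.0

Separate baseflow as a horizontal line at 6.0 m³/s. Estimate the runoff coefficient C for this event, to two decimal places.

ΣQ_DR = 378.2 m³/s; V = ΣQ_DR·Δt = 2.042 × 10^6 m³.
Runoff depth d = V / A = 41.34 mm.
C = d / P = 41.34 / 174 = 0.24.

C ≈ 0.24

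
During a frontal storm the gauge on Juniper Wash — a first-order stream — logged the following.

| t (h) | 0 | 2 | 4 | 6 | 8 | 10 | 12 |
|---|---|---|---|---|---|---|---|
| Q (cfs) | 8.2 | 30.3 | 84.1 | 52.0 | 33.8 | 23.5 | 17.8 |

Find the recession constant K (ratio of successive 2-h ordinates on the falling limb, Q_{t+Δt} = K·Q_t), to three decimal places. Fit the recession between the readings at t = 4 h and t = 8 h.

Using the recession-limb readings at t = 4 h and t = 8 h: Q falls from 84.1 to 33.8 cfs over 2 intervals.
K = (Q₂/Q₁)^(1/2) = (33.8/84.1)^(1/2) = 0.634.

K ≈ 0.634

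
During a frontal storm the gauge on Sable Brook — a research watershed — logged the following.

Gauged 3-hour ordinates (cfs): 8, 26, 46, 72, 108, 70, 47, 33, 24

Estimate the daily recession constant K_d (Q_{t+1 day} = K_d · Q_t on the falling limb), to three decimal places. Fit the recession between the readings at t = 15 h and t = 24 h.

K_d ≈ 0.058

Between t = 15 h and t = 24 h the flow falls from 70 to 24 cfs over 3×3 h = 9 h.
Per-interval ratio K = (24/70)^(1/3) = 0.6999; K_d = K^(24/3) = 0.058.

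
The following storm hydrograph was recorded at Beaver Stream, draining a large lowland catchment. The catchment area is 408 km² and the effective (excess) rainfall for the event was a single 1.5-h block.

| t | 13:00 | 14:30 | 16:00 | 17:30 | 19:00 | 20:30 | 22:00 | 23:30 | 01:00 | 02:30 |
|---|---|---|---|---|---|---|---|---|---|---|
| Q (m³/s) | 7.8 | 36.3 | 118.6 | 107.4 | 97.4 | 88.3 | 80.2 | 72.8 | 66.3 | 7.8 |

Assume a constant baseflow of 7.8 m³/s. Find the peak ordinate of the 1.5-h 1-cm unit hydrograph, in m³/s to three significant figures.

U_p ≈ 138 m³/s

Direct runoff: 0.0, 28.5, 110.8, 99.6, 89.6, 80.5, 72.4, 65.0, 58.5, 0.0 m³/s; ΣQ_DR = 604.9 m³/s, peak = 110.8 m³/s.
Runoff depth d = ΣQ_DR·Δt / A = 604.9 × 5400 / (408 km²) = 8.006 mm.
The 1-cm UH is the DRH scaled by (10 mm)/d, so U_p = 110.8 × 10/8.006 = 138 m³/s.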